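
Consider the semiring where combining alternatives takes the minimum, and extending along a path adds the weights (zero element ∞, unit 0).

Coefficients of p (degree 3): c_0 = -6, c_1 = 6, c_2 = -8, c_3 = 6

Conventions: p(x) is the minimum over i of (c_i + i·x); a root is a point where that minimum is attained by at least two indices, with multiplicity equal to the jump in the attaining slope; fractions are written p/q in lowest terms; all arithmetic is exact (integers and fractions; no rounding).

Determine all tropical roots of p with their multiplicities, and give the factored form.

hull edge (i=0, c=-6) to (i=2, c=-8): slope -1, span 2
hull edge (i=2, c=-8) to (i=3, c=6): slope 14, span 1
Factored form: p(x) = 6 ⊗ (x ⊕ (-14)) ⊗ (x ⊕ 1) ⊗ (x ⊕ 1)
Answer: roots = -14 (mult 1), 1 (mult 2)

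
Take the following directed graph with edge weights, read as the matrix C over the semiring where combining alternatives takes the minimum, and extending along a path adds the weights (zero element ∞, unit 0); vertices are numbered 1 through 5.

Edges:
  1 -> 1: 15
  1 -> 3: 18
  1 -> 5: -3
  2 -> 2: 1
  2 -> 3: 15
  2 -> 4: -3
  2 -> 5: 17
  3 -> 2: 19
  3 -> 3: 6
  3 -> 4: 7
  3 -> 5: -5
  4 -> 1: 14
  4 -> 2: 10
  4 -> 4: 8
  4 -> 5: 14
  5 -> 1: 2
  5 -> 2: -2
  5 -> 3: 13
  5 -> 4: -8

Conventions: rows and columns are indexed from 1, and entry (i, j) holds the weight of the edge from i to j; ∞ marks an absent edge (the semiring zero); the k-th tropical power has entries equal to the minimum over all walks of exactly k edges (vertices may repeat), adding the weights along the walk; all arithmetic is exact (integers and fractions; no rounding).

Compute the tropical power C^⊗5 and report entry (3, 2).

C^⊗2:
  [-1, -5, 10, -11, 12]
  [11, 2, 16, -2, 10]
  [-3, -7, 8, -13, 1]
  [16, 11, 25, 6, 11]
  [6, -1, 13, -5, -1]
C^⊗3:
  [3, -4, 10, -8, -4]
  [12, 3, 17, -1, 8]
  [1, -6, 8, -10, -6]
  [13, 9, 24, 3, 13]
  [1, -3, 12, -9, 3]
C^⊗4:
  [-2, -6, 9, -12, 0]
  [10, 4, 18, 0, 9]
  [-4, -8, 7, -14, -2]
  [15, 10, 24, 5, 10]
  [5, -2, 12, -6, -2]
C^⊗5:
  [2, -5, 9, -9, -5]
  [11, 5, 19, 1, 7]
  [0, -7, 7, -11, -7]
  [12, 8, 23, 2, 12]
  [0, -4, 11, -10, 2]
Key observation: the optimum is the walk 3->5->1->5->2->2, with weight (-5) + 2 + (-3) + (-2) + 1 = -7.
Optimal value attained by: walk 3->5->1->5->2->2.
Answer: (C^⊗5)[3][2] = -7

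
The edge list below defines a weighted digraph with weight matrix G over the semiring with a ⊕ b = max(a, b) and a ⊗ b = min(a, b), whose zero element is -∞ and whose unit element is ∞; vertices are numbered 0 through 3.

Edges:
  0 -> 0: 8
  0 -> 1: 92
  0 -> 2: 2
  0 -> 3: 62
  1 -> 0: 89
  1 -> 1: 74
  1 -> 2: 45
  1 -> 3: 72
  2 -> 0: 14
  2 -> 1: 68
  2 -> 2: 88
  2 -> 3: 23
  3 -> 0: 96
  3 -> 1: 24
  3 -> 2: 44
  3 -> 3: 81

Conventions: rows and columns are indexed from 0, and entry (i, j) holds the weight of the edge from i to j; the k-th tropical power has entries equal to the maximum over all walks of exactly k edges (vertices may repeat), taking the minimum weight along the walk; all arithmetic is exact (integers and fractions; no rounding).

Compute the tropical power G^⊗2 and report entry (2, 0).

G^⊗2:
  [89, 74, 45, 72]
  [74, 89, 45, 72]
  [68, 68, 88, 68]
  [81, 92, 44, 81]
Key observation: the optimum is the walk 2->1->0, with weight 68 min 89 = 68.
Optimal value attained by: walk 2->1->0.
Answer: (G^⊗2)[2][0] = 68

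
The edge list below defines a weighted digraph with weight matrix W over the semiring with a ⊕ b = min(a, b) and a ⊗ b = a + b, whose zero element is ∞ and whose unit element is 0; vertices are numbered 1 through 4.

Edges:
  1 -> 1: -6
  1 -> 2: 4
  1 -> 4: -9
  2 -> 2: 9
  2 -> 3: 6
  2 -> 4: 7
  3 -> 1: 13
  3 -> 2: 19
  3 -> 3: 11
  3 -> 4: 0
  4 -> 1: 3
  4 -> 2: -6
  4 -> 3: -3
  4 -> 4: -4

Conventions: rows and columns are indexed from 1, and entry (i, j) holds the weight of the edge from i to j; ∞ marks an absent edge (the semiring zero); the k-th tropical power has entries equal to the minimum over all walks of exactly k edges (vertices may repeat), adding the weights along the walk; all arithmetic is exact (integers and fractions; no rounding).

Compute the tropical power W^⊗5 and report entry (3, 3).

W^⊗2:
  [-12, -15, -12, -15]
  [10, 1, 4, 3]
  [3, -6, -3, -4]
  [-3, -10, -7, -8]
W^⊗3:
  [-18, -21, -18, -21]
  [4, -3, 0, -1]
  [-3, -10, -7, -8]
  [-9, -14, -11, -12]
W^⊗4:
  [-24, -27, -24, -27]
  [-2, -7, -4, -5]
  [-9, -14, -11, -12]
  [-15, -18, -15, -18]
W^⊗5:
  [-30, -33, -30, -33]
  [-8, -11, -8, -11]
  [-15, -18, -15, -18]
  [-21, -24, -21, -24]
Key observation: the optimum is the walk 3->4->1->1->4->3, with weight 0 + 3 + (-6) + (-9) + (-3) = -15.
Optimal value attained by: walk 3->4->1->1->4->3.
Answer: (W^⊗5)[3][3] = -15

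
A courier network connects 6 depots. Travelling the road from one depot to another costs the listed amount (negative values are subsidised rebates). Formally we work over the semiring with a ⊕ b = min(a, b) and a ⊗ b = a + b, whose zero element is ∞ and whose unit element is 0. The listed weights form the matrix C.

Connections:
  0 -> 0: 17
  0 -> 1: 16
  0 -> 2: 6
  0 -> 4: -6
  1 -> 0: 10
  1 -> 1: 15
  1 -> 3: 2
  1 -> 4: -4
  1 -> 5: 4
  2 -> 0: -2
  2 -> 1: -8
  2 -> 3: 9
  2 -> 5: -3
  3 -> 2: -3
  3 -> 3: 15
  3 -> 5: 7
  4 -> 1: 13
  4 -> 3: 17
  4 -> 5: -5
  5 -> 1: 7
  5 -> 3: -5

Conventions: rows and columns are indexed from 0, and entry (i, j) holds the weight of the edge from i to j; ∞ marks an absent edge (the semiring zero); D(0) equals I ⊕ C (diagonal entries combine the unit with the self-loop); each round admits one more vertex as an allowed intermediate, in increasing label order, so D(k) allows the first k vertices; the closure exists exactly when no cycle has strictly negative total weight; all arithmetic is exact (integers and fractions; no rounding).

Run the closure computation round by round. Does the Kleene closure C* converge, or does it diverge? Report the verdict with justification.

D(0):
  [0, 16, 6, ∞, -6, ∞]
  [10, 0, ∞, 2, -4, 4]
  [-2, -8, 0, 9, ∞, -3]
  [∞, ∞, -3, 0, ∞, 7]
  [∞, 13, ∞, 17, 0, -5]
  [∞, 7, ∞, -5, ∞, 0]
D(1):
  [0, 16, 6, ∞, -6, ∞]
  [10, 0, 16, 2, -4, 4]
  [-2, -8, 0, 9, -8, -3]
  [∞, ∞, -3, 0, ∞, 7]
  [∞, 13, ∞, 17, 0, -5]
  [∞, 7, ∞, -5, ∞, 0]
D(2):
  [0, 16, 6, 18, -6, 20]
  [10, 0, 16, 2, -4, 4]
  [-2, -8, 0, -6, -12, -4]
  [∞, ∞, -3, 0, ∞, 7]
  [23, 13, 29, 15, 0, -5]
  [17, 7, 23, -5, 3, 0]
Detection: at round 3, diagonal entry (3, 3) turns strictly negative.
Key observation: the cycle 3->2->1->3 has total weight (-3) + (-8) + 2, which is strictly negative.
Answer: DIVERGES — negative cycle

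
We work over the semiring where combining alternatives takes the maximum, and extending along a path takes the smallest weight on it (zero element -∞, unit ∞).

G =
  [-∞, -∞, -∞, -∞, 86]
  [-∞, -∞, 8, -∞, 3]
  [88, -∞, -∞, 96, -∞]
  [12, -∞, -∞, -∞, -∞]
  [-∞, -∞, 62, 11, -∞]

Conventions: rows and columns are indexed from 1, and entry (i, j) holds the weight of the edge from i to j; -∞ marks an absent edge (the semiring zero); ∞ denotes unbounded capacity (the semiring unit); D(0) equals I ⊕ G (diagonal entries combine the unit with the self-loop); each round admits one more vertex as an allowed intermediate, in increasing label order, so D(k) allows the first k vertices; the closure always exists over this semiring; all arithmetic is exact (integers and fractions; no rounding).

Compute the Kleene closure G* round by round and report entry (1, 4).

D(0):
  [∞, -∞, -∞, -∞, 86]
  [-∞, ∞, 8, -∞, 3]
  [88, -∞, ∞, 96, -∞]
  [12, -∞, -∞, ∞, -∞]
  [-∞, -∞, 62, 11, ∞]
D(1):
  [∞, -∞, -∞, -∞, 86]
  [-∞, ∞, 8, -∞, 3]
  [88, -∞, ∞, 96, 86]
  [12, -∞, -∞, ∞, 12]
  [-∞, -∞, 62, 11, ∞]
D(2):
  [∞, -∞, -∞, -∞, 86]
  [-∞, ∞, 8, -∞, 3]
  [88, -∞, ∞, 96, 86]
  [12, -∞, -∞, ∞, 12]
  [-∞, -∞, 62, 11, ∞]
D(3):
  [∞, -∞, -∞, -∞, 86]
  [8, ∞, 8, 8, 8]
  [88, -∞, ∞, 96, 86]
  [12, -∞, -∞, ∞, 12]
  [62, -∞, 62, 62, ∞]
D(4):
  [∞, -∞, -∞, -∞, 86]
  [8, ∞, 8, 8, 8]
  [88, -∞, ∞, 96, 86]
  [12, -∞, -∞, ∞, 12]
  [62, -∞, 62, 62, ∞]
D(5):
  [∞, -∞, 62, 62, 86]
  [8, ∞, 8, 8, 8]
  [88, -∞, ∞, 96, 86]
  [12, -∞, 12, ∞, 12]
  [62, -∞, 62, 62, ∞]
Answer: G*[1][4] = 62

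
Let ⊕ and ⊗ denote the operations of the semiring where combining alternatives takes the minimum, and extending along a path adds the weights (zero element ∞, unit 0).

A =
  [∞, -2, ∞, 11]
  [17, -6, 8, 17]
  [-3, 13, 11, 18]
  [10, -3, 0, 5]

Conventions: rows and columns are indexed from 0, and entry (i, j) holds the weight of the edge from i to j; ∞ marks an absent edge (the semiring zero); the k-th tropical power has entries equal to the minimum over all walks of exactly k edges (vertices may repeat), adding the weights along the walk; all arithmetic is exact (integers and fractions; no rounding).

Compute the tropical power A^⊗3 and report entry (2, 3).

A^⊗2:
  [15, -8, 6, 15]
  [5, -12, 2, 11]
  [8, -5, 18, 8]
  [-3, -9, 5, 10]
A^⊗3:
  [3, -14, 0, 9]
  [-1, -18, -4, 5]
  [12, -11, 3, 12]
  [2, -15, -1, 8]
Key observation: the optimum is the walk 2->0->1->3, with weight (-3) + (-2) + 17 = 12.
Optimal value attained by: walk 2->0->1->3.
Answer: (A^⊗3)[2][3] = 12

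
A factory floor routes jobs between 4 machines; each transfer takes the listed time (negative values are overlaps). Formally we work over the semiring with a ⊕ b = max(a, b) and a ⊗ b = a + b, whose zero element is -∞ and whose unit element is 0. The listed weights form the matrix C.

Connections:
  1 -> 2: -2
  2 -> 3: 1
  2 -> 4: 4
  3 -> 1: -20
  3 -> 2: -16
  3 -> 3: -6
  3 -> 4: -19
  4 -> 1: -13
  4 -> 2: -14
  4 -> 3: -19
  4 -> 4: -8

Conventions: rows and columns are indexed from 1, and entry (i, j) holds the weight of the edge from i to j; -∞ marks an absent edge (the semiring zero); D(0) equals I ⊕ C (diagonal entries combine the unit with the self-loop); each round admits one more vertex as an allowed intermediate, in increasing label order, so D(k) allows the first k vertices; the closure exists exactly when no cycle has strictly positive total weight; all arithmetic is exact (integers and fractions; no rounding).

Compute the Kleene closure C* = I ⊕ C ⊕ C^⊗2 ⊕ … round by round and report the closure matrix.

D(0):
  [0, -2, -∞, -∞]
  [-∞, 0, 1, 4]
  [-20, -16, 0, -19]
  [-13, -14, -19, 0]
D(1):
  [0, -2, -∞, -∞]
  [-∞, 0, 1, 4]
  [-20, -16, 0, -19]
  [-13, -14, -19, 0]
D(2):
  [0, -2, -1, 2]
  [-∞, 0, 1, 4]
  [-20, -16, 0, -12]
  [-13, -14, -13, 0]
D(3):
  [0, -2, -1, 2]
  [-19, 0, 1, 4]
  [-20, -16, 0, -12]
  [-13, -14, -13, 0]
D(4):
  [0, -2, -1, 2]
  [-9, 0, 1, 4]
  [-20, -16, 0, -12]
  [-13, -14, -13, 0]
Answer: C* = [[0, -2, -1, 2], [-9, 0, 1, 4], [-20, -16, 0, -12], [-13, -14, -13, 0]]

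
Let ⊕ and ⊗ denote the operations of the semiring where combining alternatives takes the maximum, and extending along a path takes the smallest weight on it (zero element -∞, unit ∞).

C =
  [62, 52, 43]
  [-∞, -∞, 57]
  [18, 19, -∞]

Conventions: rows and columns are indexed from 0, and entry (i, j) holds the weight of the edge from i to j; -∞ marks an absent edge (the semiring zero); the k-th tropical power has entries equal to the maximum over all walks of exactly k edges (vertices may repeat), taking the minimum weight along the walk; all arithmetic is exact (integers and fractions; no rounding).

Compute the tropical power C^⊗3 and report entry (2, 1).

C^⊗2:
  [62, 52, 52]
  [18, 19, -∞]
  [18, 18, 19]
C^⊗3:
  [62, 52, 52]
  [18, 18, 19]
  [18, 19, 18]
Key observation: the optimum is the walk 2->1->2->1, with weight 19 min 57 min 19 = 19.
Optimal value attained by: walk 2->1->2->1.
Answer: (C^⊗3)[2][1] = 19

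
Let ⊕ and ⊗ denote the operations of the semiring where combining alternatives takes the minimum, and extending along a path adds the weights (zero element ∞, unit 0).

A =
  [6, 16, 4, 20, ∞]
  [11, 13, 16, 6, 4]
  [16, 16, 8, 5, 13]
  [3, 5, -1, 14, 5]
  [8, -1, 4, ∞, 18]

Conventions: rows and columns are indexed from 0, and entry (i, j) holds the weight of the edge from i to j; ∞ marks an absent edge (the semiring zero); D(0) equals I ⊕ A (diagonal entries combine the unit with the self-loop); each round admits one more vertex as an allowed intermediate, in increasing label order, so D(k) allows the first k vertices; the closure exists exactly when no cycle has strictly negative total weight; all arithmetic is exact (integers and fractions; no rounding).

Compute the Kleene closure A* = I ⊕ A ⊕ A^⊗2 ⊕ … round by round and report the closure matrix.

D(0):
  [0, 16, 4, 20, ∞]
  [11, 0, 16, 6, 4]
  [16, 16, 0, 5, 13]
  [3, 5, -1, 0, 5]
  [8, -1, 4, ∞, 0]
D(1):
  [0, 16, 4, 20, ∞]
  [11, 0, 15, 6, 4]
  [16, 16, 0, 5, 13]
  [3, 5, -1, 0, 5]
  [8, -1, 4, 28, 0]
D(2):
  [0, 16, 4, 20, 20]
  [11, 0, 15, 6, 4]
  [16, 16, 0, 5, 13]
  [3, 5, -1, 0, 5]
  [8, -1, 4, 5, 0]
D(3):
  [0, 16, 4, 9, 17]
  [11, 0, 15, 6, 4]
  [16, 16, 0, 5, 13]
  [3, 5, -1, 0, 5]
  [8, -1, 4, 5, 0]
D(4):
  [0, 14, 4, 9, 14]
  [9, 0, 5, 6, 4]
  [8, 10, 0, 5, 10]
  [3, 5, -1, 0, 5]
  [8, -1, 4, 5, 0]
D(5):
  [0, 13, 4, 9, 14]
  [9, 0, 5, 6, 4]
  [8, 9, 0, 5, 10]
  [3, 4, -1, 0, 5]
  [8, -1, 4, 5, 0]
Answer: A* = [[0, 13, 4, 9, 14], [9, 0, 5, 6, 4], [8, 9, 0, 5, 10], [3, 4, -1, 0, 5], [8, -1, 4, 5, 0]]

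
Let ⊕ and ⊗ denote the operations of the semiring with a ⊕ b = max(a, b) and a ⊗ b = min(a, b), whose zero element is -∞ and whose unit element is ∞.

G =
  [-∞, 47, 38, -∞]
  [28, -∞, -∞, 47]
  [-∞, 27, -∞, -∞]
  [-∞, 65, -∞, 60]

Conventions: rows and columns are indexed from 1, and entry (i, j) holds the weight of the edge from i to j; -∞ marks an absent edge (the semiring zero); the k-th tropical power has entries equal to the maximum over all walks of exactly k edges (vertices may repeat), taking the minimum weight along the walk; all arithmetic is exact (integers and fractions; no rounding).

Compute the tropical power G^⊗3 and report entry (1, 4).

G^⊗2:
  [28, 27, -∞, 47]
  [-∞, 47, 28, 47]
  [27, -∞, -∞, 27]
  [28, 60, -∞, 60]
G^⊗3:
  [27, 47, 28, 47]
  [28, 47, -∞, 47]
  [-∞, 27, 27, 27]
  [28, 60, 28, 60]
Key observation: the optimum is the walk 1->2->4->4, with weight 47 min 47 min 60 = 47.
Optimal value attained by: walk 1->2->4->4.
Answer: (G^⊗3)[1][4] = 47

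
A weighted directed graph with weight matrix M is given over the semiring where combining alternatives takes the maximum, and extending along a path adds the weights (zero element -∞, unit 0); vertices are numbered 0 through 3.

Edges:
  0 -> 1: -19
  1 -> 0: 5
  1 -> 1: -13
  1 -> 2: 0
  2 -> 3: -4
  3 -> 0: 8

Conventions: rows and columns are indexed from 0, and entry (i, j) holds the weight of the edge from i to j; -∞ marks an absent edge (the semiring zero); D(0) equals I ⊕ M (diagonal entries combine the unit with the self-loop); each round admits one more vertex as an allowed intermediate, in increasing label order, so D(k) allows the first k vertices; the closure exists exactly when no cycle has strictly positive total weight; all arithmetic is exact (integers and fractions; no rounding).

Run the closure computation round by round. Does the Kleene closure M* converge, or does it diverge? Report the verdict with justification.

D(0):
  [0, -19, -∞, -∞]
  [5, 0, 0, -∞]
  [-∞, -∞, 0, -4]
  [8, -∞, -∞, 0]
D(1):
  [0, -19, -∞, -∞]
  [5, 0, 0, -∞]
  [-∞, -∞, 0, -4]
  [8, -11, -∞, 0]
D(2):
  [0, -19, -19, -∞]
  [5, 0, 0, -∞]
  [-∞, -∞, 0, -4]
  [8, -11, -11, 0]
D(3):
  [0, -19, -19, -23]
  [5, 0, 0, -4]
  [-∞, -∞, 0, -4]
  [8, -11, -11, 0]
D(4):
  [0, -19, -19, -23]
  [5, 0, 0, -4]
  [4, -15, 0, -4]
  [8, -11, -11, 0]
Key observation: every diagonal entry stays at the unit through all rounds, so no improving cycle exists.
Answer: CONVERGES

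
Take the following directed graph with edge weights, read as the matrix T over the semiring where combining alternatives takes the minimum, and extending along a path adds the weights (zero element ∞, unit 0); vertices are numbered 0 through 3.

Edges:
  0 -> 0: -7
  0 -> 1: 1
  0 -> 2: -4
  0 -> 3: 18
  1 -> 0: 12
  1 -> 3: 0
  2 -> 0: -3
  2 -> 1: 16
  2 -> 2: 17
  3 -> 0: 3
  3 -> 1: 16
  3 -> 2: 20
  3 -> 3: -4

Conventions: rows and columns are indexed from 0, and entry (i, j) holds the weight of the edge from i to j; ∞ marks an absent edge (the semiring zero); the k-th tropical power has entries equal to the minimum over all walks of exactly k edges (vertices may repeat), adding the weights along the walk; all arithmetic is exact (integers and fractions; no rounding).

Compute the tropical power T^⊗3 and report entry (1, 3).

T^⊗2:
  [-14, -6, -11, 1]
  [3, 13, 8, -4]
  [-10, -2, -7, 15]
  [-4, 4, -1, -8]
T^⊗3:
  [-21, -13, -18, -6]
  [-4, 4, -1, -8]
  [-17, -9, -14, -2]
  [-11, -3, -8, -12]
Key observation: the optimum is the walk 1->3->3->3, with weight 0 + (-4) + (-4) = -8.
Optimal value attained by: walk 1->3->3->3.
Answer: (T^⊗3)[1][3] = -8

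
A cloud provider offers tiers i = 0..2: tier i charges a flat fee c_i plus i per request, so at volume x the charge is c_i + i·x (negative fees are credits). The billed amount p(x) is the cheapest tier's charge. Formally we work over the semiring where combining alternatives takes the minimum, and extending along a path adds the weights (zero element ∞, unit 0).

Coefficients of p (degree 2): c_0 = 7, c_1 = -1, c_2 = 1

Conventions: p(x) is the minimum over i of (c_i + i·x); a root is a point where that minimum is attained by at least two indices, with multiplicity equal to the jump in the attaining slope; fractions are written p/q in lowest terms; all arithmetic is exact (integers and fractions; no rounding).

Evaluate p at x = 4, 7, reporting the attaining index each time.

p(4) = min(7+0·4=7, -1+1·4=3, 1+2·4=9) = 3 (attained by i=1)
p(7) = min(7+0·7=7, -1+1·7=6, 1+2·7=15) = 6 (attained by i=1)
Answer: p(4) = 3; p(7) = 6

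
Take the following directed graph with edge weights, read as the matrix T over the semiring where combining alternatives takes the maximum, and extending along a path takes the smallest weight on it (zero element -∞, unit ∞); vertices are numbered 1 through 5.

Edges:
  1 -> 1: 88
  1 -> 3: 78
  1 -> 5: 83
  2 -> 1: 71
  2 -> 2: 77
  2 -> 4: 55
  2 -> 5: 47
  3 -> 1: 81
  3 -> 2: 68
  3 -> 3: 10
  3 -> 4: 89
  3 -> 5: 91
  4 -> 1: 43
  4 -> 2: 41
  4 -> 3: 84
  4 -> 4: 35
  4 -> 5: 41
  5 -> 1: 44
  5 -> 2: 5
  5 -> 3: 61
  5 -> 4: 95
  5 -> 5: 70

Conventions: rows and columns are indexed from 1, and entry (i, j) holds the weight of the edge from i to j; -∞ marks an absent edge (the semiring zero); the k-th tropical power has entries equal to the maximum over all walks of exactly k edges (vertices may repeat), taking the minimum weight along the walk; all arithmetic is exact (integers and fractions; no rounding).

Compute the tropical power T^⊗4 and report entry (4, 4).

T^⊗2:
  [88, 68, 78, 83, 83]
  [71, 77, 71, 55, 71]
  [81, 68, 84, 91, 81]
  [81, 68, 43, 84, 84]
  [61, 61, 84, 70, 70]
T^⊗3:
  [88, 68, 83, 83, 83]
  [71, 77, 71, 71, 71]
  [81, 68, 84, 84, 84]
  [81, 68, 84, 84, 81]
  [81, 68, 70, 84, 84]
T^⊗4:
  [88, 68, 83, 83, 83]
  [71, 77, 71, 71, 71]
  [81, 68, 84, 84, 84]
  [81, 68, 84, 84, 84]
  [81, 68, 84, 84, 81]
Key observation: the optimum is the walk 4->3->4->3->4, with weight 84 min 89 min 84 min 89 = 84.
Optimal value attained by: walk 4->3->4->3->4.
Answer: (T^⊗4)[4][4] = 84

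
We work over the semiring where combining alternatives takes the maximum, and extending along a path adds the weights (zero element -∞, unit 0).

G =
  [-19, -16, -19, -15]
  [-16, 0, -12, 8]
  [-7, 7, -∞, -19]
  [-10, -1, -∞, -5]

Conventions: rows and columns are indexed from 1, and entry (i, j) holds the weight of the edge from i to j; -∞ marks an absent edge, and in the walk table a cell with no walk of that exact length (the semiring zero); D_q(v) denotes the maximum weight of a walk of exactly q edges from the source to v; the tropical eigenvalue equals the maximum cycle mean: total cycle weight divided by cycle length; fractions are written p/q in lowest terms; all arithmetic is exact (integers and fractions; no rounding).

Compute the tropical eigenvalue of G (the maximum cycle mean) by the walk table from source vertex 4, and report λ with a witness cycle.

q=0: [-∞, -∞, -∞, 0]
q=1: [-10, -1, -∞, -5]
q=2: [-15, -1, -13, 7]
q=3: [-3, 6, -13, 7]
q=4: [-3, 6, -6, 14]
Optimal cycle mean attained by: cycle 2->4->2, total 8 + (-1), length 2.
Answer: λ = 7/2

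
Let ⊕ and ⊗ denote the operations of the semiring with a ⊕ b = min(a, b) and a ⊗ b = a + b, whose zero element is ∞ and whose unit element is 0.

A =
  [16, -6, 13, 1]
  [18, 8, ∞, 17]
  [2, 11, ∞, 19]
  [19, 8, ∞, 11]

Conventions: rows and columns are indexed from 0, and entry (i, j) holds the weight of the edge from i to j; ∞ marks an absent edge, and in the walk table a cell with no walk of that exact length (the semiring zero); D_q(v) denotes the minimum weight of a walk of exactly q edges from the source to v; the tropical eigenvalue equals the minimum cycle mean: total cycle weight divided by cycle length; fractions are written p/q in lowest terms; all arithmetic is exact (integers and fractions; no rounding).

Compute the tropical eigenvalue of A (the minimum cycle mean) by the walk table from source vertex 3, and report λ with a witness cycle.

q=0: [∞, ∞, ∞, 0]
q=1: [19, 8, ∞, 11]
q=2: [26, 13, 32, 20]
q=3: [31, 20, 39, 27]
q=4: [38, 25, 44, 32]
Optimal cycle mean attained by: cycle 0->1->0, total (-6) + 18, length 2.
Answer: λ = 6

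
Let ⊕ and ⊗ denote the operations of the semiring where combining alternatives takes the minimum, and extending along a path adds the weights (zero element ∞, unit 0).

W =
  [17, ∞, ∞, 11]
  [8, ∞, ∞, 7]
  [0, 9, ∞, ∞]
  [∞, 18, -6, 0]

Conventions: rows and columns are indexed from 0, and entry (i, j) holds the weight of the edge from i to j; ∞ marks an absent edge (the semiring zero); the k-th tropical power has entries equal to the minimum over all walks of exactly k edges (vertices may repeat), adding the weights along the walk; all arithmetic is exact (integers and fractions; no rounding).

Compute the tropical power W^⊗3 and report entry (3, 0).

W^⊗2:
  [34, 29, 5, 11]
  [25, 25, 1, 7]
  [17, ∞, ∞, 11]
  [-6, 3, -6, 0]
W^⊗3:
  [5, 14, 5, 11]
  [1, 10, 1, 7]
  [34, 29, 5, 11]
  [-6, 3, -6, 0]
Key observation: the optimum is the walk 3->3->2->0, with weight 0 + (-6) + 0 = -6.
Optimal value attained by: walk 3->3->2->0.
Answer: (W^⊗3)[3][0] = -6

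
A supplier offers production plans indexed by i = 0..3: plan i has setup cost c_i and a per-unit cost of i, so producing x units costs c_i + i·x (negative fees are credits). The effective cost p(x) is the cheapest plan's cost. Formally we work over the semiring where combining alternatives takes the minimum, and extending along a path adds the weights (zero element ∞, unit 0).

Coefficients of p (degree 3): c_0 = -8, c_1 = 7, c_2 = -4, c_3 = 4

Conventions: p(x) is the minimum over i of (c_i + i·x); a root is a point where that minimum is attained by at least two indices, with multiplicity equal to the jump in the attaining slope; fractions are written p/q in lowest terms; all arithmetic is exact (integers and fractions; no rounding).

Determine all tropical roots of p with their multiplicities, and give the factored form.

hull edge (i=0, c=-8) to (i=2, c=-4): slope 2, span 2
hull edge (i=2, c=-4) to (i=3, c=4): slope 8, span 1
Factored form: p(x) = 4 ⊗ (x ⊕ (-8)) ⊗ (x ⊕ (-2)) ⊗ (x ⊕ (-2))
Answer: roots = -8 (mult 1), -2 (mult 2)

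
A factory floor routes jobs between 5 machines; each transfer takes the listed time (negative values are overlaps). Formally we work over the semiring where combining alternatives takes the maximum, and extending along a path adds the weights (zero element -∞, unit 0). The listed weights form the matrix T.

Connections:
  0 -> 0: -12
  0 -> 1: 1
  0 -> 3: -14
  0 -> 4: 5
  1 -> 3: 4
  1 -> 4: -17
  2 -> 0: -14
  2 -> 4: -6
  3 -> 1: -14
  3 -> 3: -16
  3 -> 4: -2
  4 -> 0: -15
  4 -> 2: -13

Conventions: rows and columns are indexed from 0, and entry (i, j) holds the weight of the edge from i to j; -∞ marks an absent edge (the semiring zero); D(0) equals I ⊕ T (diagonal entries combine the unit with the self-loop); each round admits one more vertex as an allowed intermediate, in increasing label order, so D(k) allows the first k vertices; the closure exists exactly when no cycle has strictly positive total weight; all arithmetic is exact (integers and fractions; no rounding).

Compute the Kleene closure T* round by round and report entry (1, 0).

D(0):
  [0, 1, -∞, -14, 5]
  [-∞, 0, -∞, 4, -17]
  [-14, -∞, 0, -∞, -6]
  [-∞, -14, -∞, 0, -2]
  [-15, -∞, -13, -∞, 0]
D(1):
  [0, 1, -∞, -14, 5]
  [-∞, 0, -∞, 4, -17]
  [-14, -13, 0, -28, -6]
  [-∞, -14, -∞, 0, -2]
  [-15, -14, -13, -29, 0]
D(2):
  [0, 1, -∞, 5, 5]
  [-∞, 0, -∞, 4, -17]
  [-14, -13, 0, -9, -6]
  [-∞, -14, -∞, 0, -2]
  [-15, -14, -13, -10, 0]
D(3):
  [0, 1, -∞, 5, 5]
  [-∞, 0, -∞, 4, -17]
  [-14, -13, 0, -9, -6]
  [-∞, -14, -∞, 0, -2]
  [-15, -14, -13, -10, 0]
D(4):
  [0, 1, -∞, 5, 5]
  [-∞, 0, -∞, 4, 2]
  [-14, -13, 0, -9, -6]
  [-∞, -14, -∞, 0, -2]
  [-15, -14, -13, -10, 0]
D(5):
  [0, 1, -8, 5, 5]
  [-13, 0, -11, 4, 2]
  [-14, -13, 0, -9, -6]
  [-17, -14, -15, 0, -2]
  [-15, -14, -13, -10, 0]
Answer: T*[1][0] = -13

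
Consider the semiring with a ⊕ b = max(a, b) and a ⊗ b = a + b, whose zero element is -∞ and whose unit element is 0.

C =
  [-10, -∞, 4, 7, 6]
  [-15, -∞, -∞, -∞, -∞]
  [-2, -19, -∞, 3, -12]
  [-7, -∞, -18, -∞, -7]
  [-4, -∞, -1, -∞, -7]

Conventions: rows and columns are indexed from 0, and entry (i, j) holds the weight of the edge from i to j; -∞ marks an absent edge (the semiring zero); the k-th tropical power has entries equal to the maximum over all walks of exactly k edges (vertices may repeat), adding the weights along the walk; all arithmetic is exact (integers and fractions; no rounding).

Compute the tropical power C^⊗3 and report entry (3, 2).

C^⊗2:
  [2, -15, 5, 7, 0]
  [-25, -∞, -11, -8, -9]
  [-4, -∞, 2, 5, 4]
  [-11, -37, -3, 0, -1]
  [-3, -20, 0, 3, 2]
C^⊗3:
  [3, -14, 6, 9, 8]
  [-13, -30, -10, -8, -15]
  [0, -17, 3, 5, 2]
  [-5, -22, -2, 0, -5]
  [-2, -19, 1, 4, 3]
Key observation: the optimum is the walk 3->0->4->2, with weight (-7) + 6 + (-1) = -2.
Optimal value attained by: walk 3->0->4->2.
Answer: (C^⊗3)[3][2] = -2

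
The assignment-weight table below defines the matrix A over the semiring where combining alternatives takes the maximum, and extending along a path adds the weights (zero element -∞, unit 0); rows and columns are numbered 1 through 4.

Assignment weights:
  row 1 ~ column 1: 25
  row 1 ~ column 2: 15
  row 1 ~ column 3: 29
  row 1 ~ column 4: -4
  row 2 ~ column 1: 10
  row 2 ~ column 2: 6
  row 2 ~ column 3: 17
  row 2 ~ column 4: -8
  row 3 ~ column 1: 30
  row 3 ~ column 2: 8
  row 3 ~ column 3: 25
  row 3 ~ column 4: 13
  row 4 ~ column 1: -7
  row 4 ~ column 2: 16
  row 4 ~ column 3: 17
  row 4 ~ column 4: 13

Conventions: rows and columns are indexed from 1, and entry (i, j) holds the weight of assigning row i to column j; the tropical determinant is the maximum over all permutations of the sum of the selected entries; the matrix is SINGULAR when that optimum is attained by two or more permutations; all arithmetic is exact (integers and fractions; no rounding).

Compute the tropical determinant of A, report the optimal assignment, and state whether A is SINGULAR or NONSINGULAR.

σ = (1, 2, 3, 4): 25 + 6 + 25 + 13 = 69
σ = (1, 2, 4, 3): 25 + 6 + 13 + 17 = 61
σ = (1, 3, 2, 4): 25 + 17 + 8 + 13 = 63
σ = (1, 3, 4, 2): 25 + 17 + 13 + 16 = 71
σ = (1, 4, 2, 3): 25 + (-8) + 8 + 17 = 42
σ = (1, 4, 3, 2): 25 + (-8) + 25 + 16 = 58
σ = (2, 1, 3, 4): 15 + 10 + 25 + 13 = 63
σ = (2, 1, 4, 3): 15 + 10 + 13 + 17 = 55
σ = (2, 3, 1, 4): 15 + 17 + 30 + 13 = 75
σ = (2, 3, 4, 1): 15 + 17 + 13 + (-7) = 38
σ = (2, 4, 1, 3): 15 + (-8) + 30 + 17 = 54
σ = (2, 4, 3, 1): 15 + (-8) + 25 + (-7) = 25
σ = (3, 1, 2, 4): 29 + 10 + 8 + 13 = 60
σ = (3, 1, 4, 2): 29 + 10 + 13 + 16 = 68
σ = (3, 2, 1, 4): 29 + 6 + 30 + 13 = 78
σ = (3, 2, 4, 1): 29 + 6 + 13 + (-7) = 41
σ = (3, 4, 1, 2): 29 + (-8) + 30 + 16 = 67
σ = (3, 4, 2, 1): 29 + (-8) + 8 + (-7) = 22
σ = (4, 1, 2, 3): (-4) + 10 + 8 + 17 = 31
σ = (4, 1, 3, 2): (-4) + 10 + 25 + 16 = 47
σ = (4, 2, 1, 3): (-4) + 6 + 30 + 17 = 49
σ = (4, 2, 3, 1): (-4) + 6 + 25 + (-7) = 20
σ = (4, 3, 1, 2): (-4) + 17 + 30 + 16 = 59
σ = (4, 3, 2, 1): (-4) + 17 + 8 + (-7) = 14
Optimal value attained by: σ = (3, 2, 1, 4).
Answer: det⊕(A) = 78; verdict: NONSINGULAR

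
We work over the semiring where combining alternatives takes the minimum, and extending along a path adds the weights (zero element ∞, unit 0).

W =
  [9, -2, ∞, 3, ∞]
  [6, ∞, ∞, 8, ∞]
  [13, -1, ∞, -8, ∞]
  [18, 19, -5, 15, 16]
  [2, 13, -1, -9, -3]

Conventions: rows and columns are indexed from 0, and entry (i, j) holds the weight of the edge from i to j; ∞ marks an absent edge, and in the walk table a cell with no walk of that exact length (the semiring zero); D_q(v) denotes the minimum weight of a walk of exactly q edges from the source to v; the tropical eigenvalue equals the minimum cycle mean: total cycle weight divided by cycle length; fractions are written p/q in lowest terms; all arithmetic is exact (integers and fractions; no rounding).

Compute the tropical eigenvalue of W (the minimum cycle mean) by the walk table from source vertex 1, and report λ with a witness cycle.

q=0: [∞, 0, ∞, ∞, ∞]
q=1: [6, ∞, ∞, 8, ∞]
q=2: [15, 4, 3, 9, 24]
q=3: [10, 2, 4, -5, 21]
q=4: [8, 3, -10, -4, 11]
q=5: [3, -11, -9, -18, 8]
Optimal cycle mean attained by: cycle 2->3->2, total (-8) + (-5), length 2.
Answer: λ = -13/2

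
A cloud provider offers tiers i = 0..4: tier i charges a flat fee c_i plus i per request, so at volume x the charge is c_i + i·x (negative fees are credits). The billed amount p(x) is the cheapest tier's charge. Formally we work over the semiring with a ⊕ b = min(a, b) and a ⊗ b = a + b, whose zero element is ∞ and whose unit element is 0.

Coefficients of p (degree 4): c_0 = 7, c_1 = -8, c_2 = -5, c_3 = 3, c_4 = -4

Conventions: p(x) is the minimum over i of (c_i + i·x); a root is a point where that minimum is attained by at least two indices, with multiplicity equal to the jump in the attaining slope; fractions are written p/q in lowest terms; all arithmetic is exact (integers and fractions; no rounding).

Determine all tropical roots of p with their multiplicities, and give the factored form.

hull edge (i=0, c=7) to (i=1, c=-8): slope -15, span 1
hull edge (i=1, c=-8) to (i=4, c=-4): slope 4/3, span 3
Factored form: p(x) = -4 ⊗ (x ⊕ (-4/3)) ⊗ (x ⊕ (-4/3)) ⊗ (x ⊕ (-4/3)) ⊗ (x ⊕ 15)
Answer: roots = -4/3 (mult 3), 15 (mult 1)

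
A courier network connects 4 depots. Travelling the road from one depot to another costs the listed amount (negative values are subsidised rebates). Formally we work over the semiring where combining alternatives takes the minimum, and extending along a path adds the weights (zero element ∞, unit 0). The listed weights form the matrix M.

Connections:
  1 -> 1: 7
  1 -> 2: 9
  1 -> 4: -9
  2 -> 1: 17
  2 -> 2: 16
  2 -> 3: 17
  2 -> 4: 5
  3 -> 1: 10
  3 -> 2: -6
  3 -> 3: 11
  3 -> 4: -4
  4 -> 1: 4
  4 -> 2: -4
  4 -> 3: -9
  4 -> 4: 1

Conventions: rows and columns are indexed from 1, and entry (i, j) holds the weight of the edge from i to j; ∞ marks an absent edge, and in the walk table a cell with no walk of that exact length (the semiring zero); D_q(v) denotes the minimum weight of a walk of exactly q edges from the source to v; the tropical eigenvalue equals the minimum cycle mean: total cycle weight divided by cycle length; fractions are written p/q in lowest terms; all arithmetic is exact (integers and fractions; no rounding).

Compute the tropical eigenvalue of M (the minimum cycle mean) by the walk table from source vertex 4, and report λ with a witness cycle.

q=0: [∞, ∞, ∞, 0]
q=1: [4, -4, -9, 1]
q=2: [1, -15, -8, -13]
q=3: [-9, -17, -22, -12]
q=4: [-12, -28, -21, -26]
Optimal cycle mean attained by: cycle 3->4->3, total (-4) + (-9), length 2.
Answer: λ = -13/2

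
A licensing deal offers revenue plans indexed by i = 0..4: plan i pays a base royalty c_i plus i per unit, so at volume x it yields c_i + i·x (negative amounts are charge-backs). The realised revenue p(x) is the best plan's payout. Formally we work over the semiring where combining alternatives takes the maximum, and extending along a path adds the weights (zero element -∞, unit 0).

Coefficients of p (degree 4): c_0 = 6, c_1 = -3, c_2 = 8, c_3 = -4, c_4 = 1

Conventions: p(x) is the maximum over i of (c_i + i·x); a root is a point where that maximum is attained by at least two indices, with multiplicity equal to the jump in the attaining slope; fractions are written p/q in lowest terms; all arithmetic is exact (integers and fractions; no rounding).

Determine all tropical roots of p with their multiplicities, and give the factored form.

hull edge (i=0, c=6) to (i=2, c=8): slope 1, span 2
hull edge (i=2, c=8) to (i=4, c=1): slope -7/2, span 2
Factored form: p(x) = 1 ⊗ (x ⊕ (-1)) ⊗ (x ⊕ (-1)) ⊗ (x ⊕ 7/2) ⊗ (x ⊕ 7/2)
Answer: roots = -1 (mult 2), 7/2 (mult 2)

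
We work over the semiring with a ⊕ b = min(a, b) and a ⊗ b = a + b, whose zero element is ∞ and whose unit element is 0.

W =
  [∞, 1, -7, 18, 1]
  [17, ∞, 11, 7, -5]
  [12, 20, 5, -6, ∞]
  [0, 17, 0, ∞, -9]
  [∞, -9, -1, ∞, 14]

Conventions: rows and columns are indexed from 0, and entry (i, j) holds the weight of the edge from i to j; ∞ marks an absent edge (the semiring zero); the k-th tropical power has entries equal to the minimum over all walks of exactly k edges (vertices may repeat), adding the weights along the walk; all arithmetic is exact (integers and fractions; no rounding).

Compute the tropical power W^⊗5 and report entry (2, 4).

W^⊗2:
  [5, -8, -2, -13, -4]
  [7, -14, -6, 5, -2]
  [-6, 11, -6, -1, -15]
  [12, -18, -10, -6, 1]
  [8, 5, 2, -7, -14]
W^⊗3:
  [-13, -13, -13, -8, -22]
  [3, -11, -3, -12, -19]
  [-1, -24, -16, -12, -10]
  [-6, -8, -7, -16, -23]
  [-7, -23, -15, -4, -16]
W^⊗4:
  [-8, -31, -23, -19, -18]
  [-12, -28, -20, -9, -21]
  [-12, -19, -13, -22, -29]
  [-16, -32, -24, -13, -25]
  [-6, -25, -17, -21, -28]
W^⊗5:
  [-19, -27, -20, -29, -36]
  [-11, -30, -22, -26, -33]
  [-22, -38, -30, -19, -31]
  [-15, -34, -26, -30, -37]
  [-21, -37, -29, -23, -30]
Key observation: the optimum is the walk 2->3->4->2->3->4, with weight (-6) + (-9) + (-1) + (-6) + (-9) = -31.
Optimal value attained by: walk 2->3->4->2->3->4.
Answer: (W^⊗5)[2][4] = -31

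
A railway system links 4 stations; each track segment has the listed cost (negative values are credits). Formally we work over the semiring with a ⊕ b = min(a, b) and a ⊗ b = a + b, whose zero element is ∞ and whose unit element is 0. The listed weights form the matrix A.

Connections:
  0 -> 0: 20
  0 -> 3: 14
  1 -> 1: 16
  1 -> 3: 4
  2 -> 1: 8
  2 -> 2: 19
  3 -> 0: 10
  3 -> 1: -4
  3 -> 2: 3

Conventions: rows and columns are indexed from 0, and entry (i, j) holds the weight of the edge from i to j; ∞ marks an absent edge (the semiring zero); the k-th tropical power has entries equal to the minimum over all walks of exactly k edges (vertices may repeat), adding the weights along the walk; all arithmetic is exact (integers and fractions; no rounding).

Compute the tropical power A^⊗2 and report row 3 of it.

A^⊗2:
  [24, 10, 17, 34]
  [14, 0, 7, 20]
  [∞, 24, 38, 12]
  [30, 11, 22, 0]
Answer: row 3 of A^⊗2 = [30, 11, 22, 0]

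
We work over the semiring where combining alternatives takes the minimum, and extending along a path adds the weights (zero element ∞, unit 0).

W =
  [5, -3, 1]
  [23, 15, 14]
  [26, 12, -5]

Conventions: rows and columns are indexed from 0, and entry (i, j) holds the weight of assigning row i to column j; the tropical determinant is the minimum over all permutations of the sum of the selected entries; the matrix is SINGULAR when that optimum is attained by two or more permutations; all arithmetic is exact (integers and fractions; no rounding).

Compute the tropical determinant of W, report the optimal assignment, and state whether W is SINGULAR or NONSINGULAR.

σ = (0, 1, 2): 5 + 15 + (-5) = 15
σ = (0, 2, 1): 5 + 14 + 12 = 31
σ = (1, 0, 2): (-3) + 23 + (-5) = 15
σ = (1, 2, 0): (-3) + 14 + 26 = 37
σ = (2, 0, 1): 1 + 23 + 12 = 36
σ = (2, 1, 0): 1 + 15 + 26 = 42
Optimal value attained by: σ = (0, 1, 2).
Answer: det⊕(W) = 15; verdict: SINGULAR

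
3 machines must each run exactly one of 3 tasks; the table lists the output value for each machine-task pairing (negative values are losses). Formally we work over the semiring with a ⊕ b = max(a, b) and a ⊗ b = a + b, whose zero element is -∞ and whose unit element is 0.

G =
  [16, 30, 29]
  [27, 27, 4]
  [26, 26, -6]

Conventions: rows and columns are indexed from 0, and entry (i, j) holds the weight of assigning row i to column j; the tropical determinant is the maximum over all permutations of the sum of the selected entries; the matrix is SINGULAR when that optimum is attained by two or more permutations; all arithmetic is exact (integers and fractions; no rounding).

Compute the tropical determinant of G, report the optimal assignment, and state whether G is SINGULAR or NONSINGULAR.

σ = (0, 1, 2): 16 + 27 + (-6) = 37
σ = (0, 2, 1): 16 + 4 + 26 = 46
σ = (1, 0, 2): 30 + 27 + (-6) = 51
σ = (1, 2, 0): 30 + 4 + 26 = 60
σ = (2, 0, 1): 29 + 27 + 26 = 82
σ = (2, 1, 0): 29 + 27 + 26 = 82
Optimal value attained by: σ = (2, 0, 1).
Answer: det⊕(G) = 82; verdict: SINGULAR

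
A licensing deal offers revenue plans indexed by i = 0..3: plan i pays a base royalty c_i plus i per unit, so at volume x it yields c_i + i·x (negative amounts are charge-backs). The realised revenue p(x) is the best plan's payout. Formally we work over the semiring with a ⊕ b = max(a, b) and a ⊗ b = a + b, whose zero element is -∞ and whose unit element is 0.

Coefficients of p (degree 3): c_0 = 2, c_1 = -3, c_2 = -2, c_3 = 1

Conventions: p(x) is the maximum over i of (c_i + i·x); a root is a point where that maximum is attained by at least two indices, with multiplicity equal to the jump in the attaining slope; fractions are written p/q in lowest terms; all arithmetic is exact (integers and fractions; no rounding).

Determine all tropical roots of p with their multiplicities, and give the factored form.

hull edge (i=0, c=2) to (i=3, c=1): slope -1/3, span 3
Factored form: p(x) = 1 ⊗ (x ⊕ 1/3) ⊗ (x ⊕ 1/3) ⊗ (x ⊕ 1/3)
Answer: roots = 1/3 (mult 3)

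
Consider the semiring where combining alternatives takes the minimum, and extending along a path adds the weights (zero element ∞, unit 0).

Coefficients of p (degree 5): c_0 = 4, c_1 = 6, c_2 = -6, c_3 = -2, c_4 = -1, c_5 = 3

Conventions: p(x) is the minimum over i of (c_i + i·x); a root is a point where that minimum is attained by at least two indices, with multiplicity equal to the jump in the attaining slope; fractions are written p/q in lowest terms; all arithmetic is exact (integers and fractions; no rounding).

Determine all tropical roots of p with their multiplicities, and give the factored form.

hull edge (i=0, c=4) to (i=2, c=-6): slope -5, span 2
hull edge (i=2, c=-6) to (i=4, c=-1): slope 5/2, span 2
hull edge (i=4, c=-1) to (i=5, c=3): slope 4, span 1
Factored form: p(x) = 3 ⊗ (x ⊕ (-4)) ⊗ (x ⊕ (-5/2)) ⊗ (x ⊕ (-5/2)) ⊗ (x ⊕ 5) ⊗ (x ⊕ 5)
Answer: roots = -4 (mult 1), -5/2 (mult 2), 5 (mult 2)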